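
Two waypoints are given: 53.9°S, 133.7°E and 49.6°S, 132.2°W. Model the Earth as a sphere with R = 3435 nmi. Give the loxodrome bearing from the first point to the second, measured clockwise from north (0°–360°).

85.8°

Meridional parts: M(φ₁)=-1.1212, M(φ₂)=-0.9999 → ΔM = +0.1213;  Δλ = +1.6424 rad
tan C = Δλ / ΔM = +13.5347 → C = 85.77°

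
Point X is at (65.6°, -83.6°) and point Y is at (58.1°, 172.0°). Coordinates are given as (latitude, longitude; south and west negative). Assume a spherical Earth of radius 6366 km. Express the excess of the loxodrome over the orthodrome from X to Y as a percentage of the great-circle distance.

12.5%

Great circle: σ = 0.7686 rad → d_gc = Rσ = 4893.2 km
Rhumb: Δφ = -0.1309, Δλ = -1.8221, Δψ = -0.2791, q = Δφ/Δψ = 0.4691 → d_rh = R√(Δφ²+q²Δλ²) = 5504.6 km
Excess = (5504.6 − 4893.2) / 4893.2 = 611.4 / 4893.2 = 12.49% ≈ 12.5%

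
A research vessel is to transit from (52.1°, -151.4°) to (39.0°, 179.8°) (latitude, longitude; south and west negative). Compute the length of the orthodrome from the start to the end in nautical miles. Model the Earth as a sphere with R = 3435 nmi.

Haversine: a = sin²(Δφ/2)+cos φ₁ cos φ₂ sin²(Δλ/2) = 0.04254;  σ = 2·atan2(√a,√(1−a))
σ = 23.805° → d = Rσ = 3435·0.41547 = 1427 nmi

1427 nmi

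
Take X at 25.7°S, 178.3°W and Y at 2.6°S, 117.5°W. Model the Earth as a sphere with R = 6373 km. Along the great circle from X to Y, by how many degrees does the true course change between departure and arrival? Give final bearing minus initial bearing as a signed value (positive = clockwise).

-16.7°

At departure: θ₁ = atan2(sin Δλ cos φ₂, cos φ₁ sin φ₂ − sin φ₁ cos φ₂ cos Δλ) = 78.94°
At arrival: θ₂ = atan2(sin Δλ cos φ₁, −cos φ₂ sin φ₁ + sin φ₂ cos φ₁ cos Δλ) = 62.28°
Δθ = θ₂ − θ₁ = -16.7°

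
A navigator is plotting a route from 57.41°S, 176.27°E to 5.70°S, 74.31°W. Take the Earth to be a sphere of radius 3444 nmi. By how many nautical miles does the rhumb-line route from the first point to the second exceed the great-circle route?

367 nmi

Great circle: cos σ = sin φ₁ sin φ₂ + cos φ₁ cos φ₂ cos Δλ,  σ = 1.6655 rad → d_gc = 5735.8 nmi
Rhumb line: Δψ = +1.1302, q = Δφ/Δψ = 0.7985, d_rh = R√(Δφ²+q²Δλ²) = 6102.8 nmi
Excess = 6102.8 − 5735.8 = 367.0 ≈ 367 nmi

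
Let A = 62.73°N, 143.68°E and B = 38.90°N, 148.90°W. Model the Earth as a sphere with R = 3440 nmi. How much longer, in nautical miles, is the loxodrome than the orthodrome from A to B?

105 nmi

Great circle: cos σ = sin φ₁ sin φ₂ + cos φ₁ cos φ₂ cos Δλ,  σ = 0.8023 rad → d_gc = 2759.8 nmi
Rhumb line: Δψ = -0.6784, q = Δφ/Δψ = 0.6131, d_rh = R√(Δφ²+q²Δλ²) = 2864.5 nmi
Excess = 2864.5 − 2759.8 = 104.7 ≈ 105 nmi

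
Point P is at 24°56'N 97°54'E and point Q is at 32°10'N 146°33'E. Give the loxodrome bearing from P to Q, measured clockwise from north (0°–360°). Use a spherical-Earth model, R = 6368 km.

80.4°

Meridional parts: M(φ₁)=+0.4496, M(φ₂)=+0.5935 → ΔM = +0.1439;  Δλ = +0.8491 rad
tan C = Δλ / ΔM = +5.9017 → C = 80.38°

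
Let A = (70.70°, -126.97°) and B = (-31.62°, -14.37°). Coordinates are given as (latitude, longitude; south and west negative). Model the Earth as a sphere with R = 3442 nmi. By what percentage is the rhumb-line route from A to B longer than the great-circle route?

4.9%

Great circle: σ = 2.2180 rad → d_gc = Rσ = 7634.4 nmi
Rhumb: Δφ = -1.7858, Δλ = +1.9652, Δψ = -2.3540, q = Δφ/Δψ = 0.7586 → d_rh = R√(Δφ²+q²Δλ²) = 8007.3 nmi
Excess = (8007.3 − 7634.4) / 7634.4 = 372.9 / 7634.4 = 4.88% ≈ 4.9%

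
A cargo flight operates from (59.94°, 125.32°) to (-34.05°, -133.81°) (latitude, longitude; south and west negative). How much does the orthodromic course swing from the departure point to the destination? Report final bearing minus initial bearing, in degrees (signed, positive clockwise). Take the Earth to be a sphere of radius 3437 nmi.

At departure: θ₁ = atan2(sin Δλ cos φ₂, cos φ₁ sin φ₂ − sin φ₁ cos φ₂ cos Δλ) = 100.12°
At arrival: θ₂ = atan2(sin Δλ cos φ₁, −cos φ₂ sin φ₁ + sin φ₂ cos φ₁ cos Δλ) = 143.48°
Δθ = θ₂ − θ₁ = +43.4°

+43.4°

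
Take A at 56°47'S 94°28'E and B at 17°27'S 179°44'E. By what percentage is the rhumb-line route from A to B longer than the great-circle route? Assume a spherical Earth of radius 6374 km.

Great circle: σ = 1.2724 rad → d_gc = Rσ = 8110.2 km
Rhumb: Δφ = +0.6865, Δλ = +1.4882, Δψ = +0.9004, q = Δφ/Δψ = 0.7625 → d_rh = R√(Δφ²+q²Δλ²) = 8453.1 km
Excess = (8453.1 − 8110.2) / 8110.2 = 342.9 / 8110.2 = 4.23% ≈ 4.2%

4.2%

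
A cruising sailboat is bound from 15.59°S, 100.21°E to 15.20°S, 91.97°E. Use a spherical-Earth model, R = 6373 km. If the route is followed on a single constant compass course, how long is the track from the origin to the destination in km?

Δψ = ln[tan(π/4+φ₂/2)/tan(π/4+φ₁/2)] = +0.0071;  Δφ = +0.0068 rad,  Δλ = -0.1438 rad
q = Δφ/Δψ = 0.9641
d = R·√(Δφ² + q²Δλ²) = 6373·0.13882 = 885 km

885 km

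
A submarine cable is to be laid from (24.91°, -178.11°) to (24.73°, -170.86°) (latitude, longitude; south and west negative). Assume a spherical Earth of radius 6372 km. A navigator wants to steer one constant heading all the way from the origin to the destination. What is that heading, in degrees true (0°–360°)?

Δψ = ln[tan(π/4+φ₂/2)/tan(π/4+φ₁/2)] = -0.0035
Δλ = +0.1265 rad (taken the short way round)
course = atan2(Δλ, Δψ) = 91.57°

91.6°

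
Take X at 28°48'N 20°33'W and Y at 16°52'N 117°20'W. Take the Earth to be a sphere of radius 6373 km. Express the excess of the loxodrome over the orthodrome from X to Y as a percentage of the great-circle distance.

2.4%

Great circle: σ = 1.5301 rad → d_gc = Rσ = 9751.1 km
Rhumb: Δφ = -0.2083, Δλ = -1.6892, Δψ = -0.2265, q = Δφ/Δψ = 0.9194 → d_rh = R√(Δφ²+q²Δλ²) = 9985.9 km
Excess = (9985.9 − 9751.1) / 9751.1 = 234.8 / 9751.1 = 2.41% ≈ 2.4%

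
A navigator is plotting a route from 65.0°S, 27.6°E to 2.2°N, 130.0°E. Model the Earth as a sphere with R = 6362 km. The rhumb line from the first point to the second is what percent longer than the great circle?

Great circle: σ = 1.6966 rad → d_gc = Rσ = 10793.8 km
Rhumb: Δφ = +1.1729, Δλ = +1.7872, Δψ = +1.5449, q = Δφ/Δψ = 0.7592 → d_rh = R√(Δφ²+q²Δλ²) = 11410.3 km
Excess = (11410.3 − 10793.8) / 10793.8 = 616.5 / 10793.8 = 5.71% ≈ 5.7%

5.7%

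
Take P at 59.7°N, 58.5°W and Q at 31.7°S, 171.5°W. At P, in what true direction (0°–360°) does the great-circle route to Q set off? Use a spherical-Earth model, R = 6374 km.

N = sin Δλ·cos φ₂ = -0.7832;  D = cos φ₁ sin φ₂ − sin φ₁ cos φ₂ cos Δλ = +0.0219
initial course = atan2(N, D) = 271.60°

271.6°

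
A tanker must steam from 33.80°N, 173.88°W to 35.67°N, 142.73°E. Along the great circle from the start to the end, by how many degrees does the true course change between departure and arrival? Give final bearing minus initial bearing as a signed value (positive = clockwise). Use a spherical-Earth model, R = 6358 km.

-25.5°

At departure: θ₁ = atan2(sin Δλ cos φ₂, cos φ₁ sin φ₂ − sin φ₁ cos φ₂ cos Δλ) = 285.63°
At arrival: θ₂ = atan2(sin Δλ cos φ₁, −cos φ₂ sin φ₁ + sin φ₂ cos φ₁ cos Δλ) = 260.08°
Δθ = θ₂ − θ₁ = -25.5°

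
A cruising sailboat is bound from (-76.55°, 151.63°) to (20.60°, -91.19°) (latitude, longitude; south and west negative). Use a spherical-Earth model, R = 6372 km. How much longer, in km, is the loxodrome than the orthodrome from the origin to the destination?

1023 km

Great circle: cos σ = sin φ₁ sin φ₂ + cos φ₁ cos φ₂ cos Δλ,  σ = 2.0282 rad → d_gc = 12923.9 km
Rhumb line: Δψ = +2.5053, q = Δφ/Δψ = 0.6768, d_rh = R√(Δφ²+q²Δλ²) = 13947.1 km
Excess = 13947.1 − 12923.9 = 1023.2 ≈ 1023 km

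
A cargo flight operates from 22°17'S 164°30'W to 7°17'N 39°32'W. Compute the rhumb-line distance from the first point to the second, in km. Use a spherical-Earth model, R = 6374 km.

14015 km

Rhumb course C = atan2(Δλ, Δψ) with Δψ = ln[tan(π/4+φ₂/2)/tan(π/4+φ₁/2)] = +0.5266, Δλ = +2.1811 → C = 76.43°
d = R·|Δφ| / |cos C| = 6374·0.51604 / 0.23468 = 14015 km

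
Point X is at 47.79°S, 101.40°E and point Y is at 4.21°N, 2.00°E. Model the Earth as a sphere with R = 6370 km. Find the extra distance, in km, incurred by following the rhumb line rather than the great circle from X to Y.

Great circle: cos σ = sin φ₁ sin φ₂ + cos φ₁ cos φ₂ cos Δλ,  σ = 1.7353 rad → d_gc = 11054.2 km
Rhumb line: Δψ = +1.0255, q = Δφ/Δψ = 0.8850, d_rh = R√(Δφ²+q²Δλ²) = 11360.8 km
Excess = 11360.8 − 11054.2 = 306.6 ≈ 307 km

307 km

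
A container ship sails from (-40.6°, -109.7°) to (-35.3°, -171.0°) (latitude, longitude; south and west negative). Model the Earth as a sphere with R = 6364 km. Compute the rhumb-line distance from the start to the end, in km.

Rhumb course C = atan2(Δλ, Δψ) with Δψ = ln[tan(π/4+φ₂/2)/tan(π/4+φ₁/2)] = +0.1174, Δλ = -1.0699 → C = 276.26°
d = R·|Δφ| / |cos C| = 6364·0.09250 / 0.10908 = 5397 km

5397 km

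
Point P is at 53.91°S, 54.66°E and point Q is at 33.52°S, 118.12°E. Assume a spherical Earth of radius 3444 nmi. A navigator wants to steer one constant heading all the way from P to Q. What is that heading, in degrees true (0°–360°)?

Δψ = ln[tan(π/4+φ₂/2)/tan(π/4+φ₁/2)] = +0.4999
Δλ = +1.1076 rad (taken the short way round)
course = atan2(Δλ, Δψ) = 65.71°

65.7°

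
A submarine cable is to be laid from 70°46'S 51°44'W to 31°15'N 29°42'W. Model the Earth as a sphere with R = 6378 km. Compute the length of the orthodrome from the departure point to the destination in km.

11491 km

Haversine: a = sin²(Δφ/2)+cos φ₁ cos φ₂ sin²(Δλ/2) = 0.61438;  σ = 2·atan2(√a,√(1−a))
σ = 103.224° → d = Rσ = 6378·1.80160 = 11491 km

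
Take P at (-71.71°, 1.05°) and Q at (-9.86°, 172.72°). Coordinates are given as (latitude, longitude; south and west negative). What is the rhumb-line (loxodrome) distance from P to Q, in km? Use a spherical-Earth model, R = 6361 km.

14211 km

Δψ = ln[tan(π/4+φ₂/2)/tan(π/4+φ₁/2)] = +1.6535;  Δφ = +1.0795 rad,  Δλ = +2.9962 rad
q = Δφ/Δψ = 0.6528
d = R·√(Δφ² + q²Δλ²) = 6361·2.23413 = 14211 km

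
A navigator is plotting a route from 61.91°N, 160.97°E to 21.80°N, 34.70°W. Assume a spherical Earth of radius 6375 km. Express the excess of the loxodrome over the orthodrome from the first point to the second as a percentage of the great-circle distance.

28.3%

Great circle: σ = 1.6642 rad → d_gc = Rσ = 10609.6 km
Rhumb: Δφ = -0.7001, Δλ = +2.8681, Δψ = -0.9956, q = Δφ/Δψ = 0.7031 → d_rh = R√(Δφ²+q²Δλ²) = 13608.5 km
Excess = (13608.5 − 10609.6) / 10609.6 = 2998.9 / 10609.6 = 28.27% ≈ 28.3%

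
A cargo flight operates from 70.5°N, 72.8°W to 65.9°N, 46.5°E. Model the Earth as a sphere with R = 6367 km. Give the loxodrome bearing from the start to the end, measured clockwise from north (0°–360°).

95.9°

Meridional parts: M(φ₁)=+1.7612, M(φ₂)=+1.5443 → ΔM = -0.2170;  Δλ = +2.0822 rad
tan C = Δλ / ΔM = -9.5963 → C = 95.95°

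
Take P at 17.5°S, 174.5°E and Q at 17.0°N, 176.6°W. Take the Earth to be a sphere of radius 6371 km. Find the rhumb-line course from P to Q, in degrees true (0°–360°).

14.3°

Δψ = ln[tan(π/4+φ₂/2)/tan(π/4+φ₁/2)] = +0.6115
Δλ = +0.1553 rad (taken the short way round)
course = atan2(Δλ, Δψ) = 14.25°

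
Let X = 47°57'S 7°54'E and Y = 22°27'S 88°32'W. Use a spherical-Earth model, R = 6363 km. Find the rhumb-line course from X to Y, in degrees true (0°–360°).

Meridional parts: M(φ₁)=-0.9562, M(φ₂)=-0.4023 → ΔM = +0.5539;  Δλ = -1.6831 rad
tan C = Δλ / ΔM = -3.0386 → C = 288.22°

288.2°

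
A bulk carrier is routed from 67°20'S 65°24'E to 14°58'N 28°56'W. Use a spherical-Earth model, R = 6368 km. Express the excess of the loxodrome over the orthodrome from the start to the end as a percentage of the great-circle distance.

Great circle: σ = 1.8405 rad → d_gc = Rσ = 11720.3 km
Rhumb: Δφ = +1.4364, Δλ = -1.6464, Δψ = +1.8716, q = Δφ/Δψ = 0.7675 → d_rh = R√(Δφ²+q²Δλ²) = 12182.7 km
Excess = (12182.7 − 11720.3) / 11720.3 = 462.4 / 11720.3 = 3.945% ≈ 3.9%

3.9%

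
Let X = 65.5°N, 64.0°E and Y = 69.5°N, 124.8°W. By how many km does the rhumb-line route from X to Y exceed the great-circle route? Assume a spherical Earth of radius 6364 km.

2289 km

Great circle: cos σ = sin φ₁ sin φ₂ + cos φ₁ cos φ₂ cos Δλ,  σ = 0.7830 rad → d_gc = 4982.9 km
Rhumb line: Δψ = +0.1829, q = Δφ/Δψ = 0.3817, d_rh = R√(Δφ²+q²Δλ²) = 7271.8 km
Excess = 7271.8 − 4982.9 = 2288.9 ≈ 2289 km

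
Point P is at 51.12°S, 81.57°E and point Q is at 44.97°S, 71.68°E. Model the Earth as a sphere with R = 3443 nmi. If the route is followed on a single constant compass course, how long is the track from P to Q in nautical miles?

542 nmi

Rhumb course C = atan2(Δλ, Δψ) with Δψ = ln[tan(π/4+φ₂/2)/tan(π/4+φ₁/2)] = +0.1608, Δλ = -0.1726 → C = 312.97°
d = R·|Δφ| / |cos C| = 3443·0.10734 / 0.68168 = 542 nmi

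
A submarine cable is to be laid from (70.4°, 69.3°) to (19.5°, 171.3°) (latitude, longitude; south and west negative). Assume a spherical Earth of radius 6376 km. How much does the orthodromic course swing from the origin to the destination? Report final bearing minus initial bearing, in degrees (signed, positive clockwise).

+88.0°

Initial bearing θ₁ = atan2(sin Δλ cos φ₂, cos φ₁ sin φ₂ − sin φ₁ cos φ₂ cos Δλ) = 72.17°
Final bearing θ₂ = (initial bearing from the destination back to the start) + 180° = 160.20°
Δθ = θ₂ − θ₁ = +88.0°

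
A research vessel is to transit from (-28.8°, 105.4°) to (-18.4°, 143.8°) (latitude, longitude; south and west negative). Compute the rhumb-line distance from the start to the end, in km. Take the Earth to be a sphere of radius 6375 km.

4076 km

Rhumb course C = atan2(Δλ, Δψ) with Δψ = ln[tan(π/4+φ₂/2)/tan(π/4+φ₁/2)] = +0.1985, Δλ = +0.6702 → C = 73.51°
d = R·|Δφ| / |cos C| = 6375·0.18151 / 0.28393 = 4076 km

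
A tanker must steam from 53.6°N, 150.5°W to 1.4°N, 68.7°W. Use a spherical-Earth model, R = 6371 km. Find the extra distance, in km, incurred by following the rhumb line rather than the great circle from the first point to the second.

Great circle: cos σ = sin φ₁ sin φ₂ + cos φ₁ cos φ₂ cos Δλ,  σ = 1.4663 rad → d_gc = 9342.0 km
Rhumb line: Δψ = -1.0879, q = Δφ/Δψ = 0.8374, d_rh = R√(Δφ²+q²Δλ²) = 9576.6 km
Excess = 9576.6 − 9342.0 = 234.6 ≈ 235 km

235 km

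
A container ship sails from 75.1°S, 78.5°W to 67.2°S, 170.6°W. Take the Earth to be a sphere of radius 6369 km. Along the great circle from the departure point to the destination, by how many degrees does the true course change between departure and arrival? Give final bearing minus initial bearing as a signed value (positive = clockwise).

At departure: θ₁ = atan2(sin Δλ cos φ₂, cos φ₁ sin φ₂ − sin φ₁ cos φ₂ cos Δλ) = 237.08°
At arrival: θ₂ = atan2(sin Δλ cos φ₁, −cos φ₂ sin φ₁ + sin φ₂ cos φ₁ cos Δλ) = 326.15°
Δθ = θ₂ − θ₁ = +89.1°

+89.1°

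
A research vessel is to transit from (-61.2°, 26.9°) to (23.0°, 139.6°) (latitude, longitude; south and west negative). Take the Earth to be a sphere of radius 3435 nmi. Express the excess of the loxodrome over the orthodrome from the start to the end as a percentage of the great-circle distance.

Great circle: σ = 2.1101 rad → d_gc = Rσ = 7248.2 nmi
Rhumb: Δφ = +1.4696, Δλ = +1.9670, Δψ = +1.7723, q = Δφ/Δψ = 0.8292 → d_rh = R√(Δφ²+q²Δλ²) = 7541.2 nmi
Excess = (7541.2 − 7248.2) / 7248.2 = 293.0 / 7248.2 = 4.04% ≈ 4.0%

4.0%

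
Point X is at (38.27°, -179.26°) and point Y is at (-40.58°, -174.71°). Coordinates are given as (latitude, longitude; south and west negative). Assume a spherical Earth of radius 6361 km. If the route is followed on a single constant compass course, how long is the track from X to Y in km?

Δψ = ln[tan(π/4+φ₂/2)/tan(π/4+φ₁/2)] = -1.5002;  Δφ = -1.3762 rad,  Δλ = +0.0794 rad
q = Δφ/Δψ = 0.9174
d = R·√(Δφ² + q²Δλ²) = 6361·1.37812 = 8766 km

8766 km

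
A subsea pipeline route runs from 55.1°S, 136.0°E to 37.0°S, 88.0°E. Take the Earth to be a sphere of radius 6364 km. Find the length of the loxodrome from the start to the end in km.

Rhumb course C = atan2(Δλ, Δψ) with Δψ = ln[tan(π/4+φ₂/2)/tan(π/4+φ₁/2)] = +0.4613, Δλ = -0.8378 → C = 298.84°
d = R·|Δφ| / |cos C| = 6364·0.31590 / 0.48234 = 4168 km

4168 km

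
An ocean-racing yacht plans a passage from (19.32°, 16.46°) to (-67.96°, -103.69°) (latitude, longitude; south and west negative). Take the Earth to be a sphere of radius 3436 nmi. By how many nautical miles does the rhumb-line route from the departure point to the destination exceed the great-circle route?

489 nmi

Great circle: cos σ = sin φ₁ sin φ₂ + cos φ₁ cos φ₂ cos Δλ,  σ = 2.0766 rad → d_gc = 7135.3 nmi
Rhumb line: Δψ = -1.9799, q = Δφ/Δψ = 0.7694, d_rh = R√(Δφ²+q²Δλ²) = 7624.4 nmi
Excess = 7624.4 − 7135.3 = 489.1 ≈ 489 nmi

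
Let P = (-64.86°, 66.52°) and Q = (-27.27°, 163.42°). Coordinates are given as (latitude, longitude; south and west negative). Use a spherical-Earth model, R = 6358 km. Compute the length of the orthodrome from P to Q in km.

Haversine: a = sin²(Δφ/2)+cos φ₁ cos φ₂ sin²(Δλ/2) = 0.31529;  σ = 2·atan2(√a,√(1−a))
σ = 68.320° → d = Rσ = 6358·1.19242 = 7581 km

7581 km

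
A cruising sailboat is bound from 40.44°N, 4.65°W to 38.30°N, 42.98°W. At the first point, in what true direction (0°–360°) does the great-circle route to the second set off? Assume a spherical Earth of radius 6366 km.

278.5°

θ = atan2( sin Δλ·cos φ₂ ,  cos φ₁ sin φ₂ − sin φ₁ cos φ₂ cos Δλ )
  = atan2(-0.4867, +0.0724) = 278.46°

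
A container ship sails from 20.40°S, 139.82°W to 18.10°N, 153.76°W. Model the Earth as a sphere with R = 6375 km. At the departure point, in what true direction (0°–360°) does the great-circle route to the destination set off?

339.5°

θ = atan2( sin Δλ·cos φ₂ ,  cos φ₁ sin φ₂ − sin φ₁ cos φ₂ cos Δλ )
  = atan2(-0.2290, +0.6128) = 339.51°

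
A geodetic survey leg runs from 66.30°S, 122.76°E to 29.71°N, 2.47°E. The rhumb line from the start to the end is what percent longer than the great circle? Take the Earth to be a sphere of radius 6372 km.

5.1%

Great circle: σ = 2.2522 rad → d_gc = Rσ = 14351.1 km
Rhumb: Δφ = +1.6757, Δλ = -2.0995, Δψ = +2.1050, q = Δφ/Δψ = 0.7961 → d_rh = R√(Δφ²+q²Δλ²) = 15080.5 km
Excess = (15080.5 − 14351.1) / 14351.1 = 729.4 / 14351.1 = 5.08% ≈ 5.1%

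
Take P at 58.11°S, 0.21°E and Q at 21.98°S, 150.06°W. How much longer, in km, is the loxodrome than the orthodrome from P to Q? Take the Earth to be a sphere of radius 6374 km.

Great circle: cos σ = sin φ₁ sin φ₂ + cos φ₁ cos φ₂ cos Δλ,  σ = 1.6786 rad → d_gc = 10699.5 km
Rhumb line: Δψ = +0.8594, q = Δφ/Δψ = 0.7338, d_rh = R√(Δφ²+q²Δλ²) = 12908.1 km
Excess = 12908.1 − 10699.5 = 2208.6 ≈ 2209 km

2209 km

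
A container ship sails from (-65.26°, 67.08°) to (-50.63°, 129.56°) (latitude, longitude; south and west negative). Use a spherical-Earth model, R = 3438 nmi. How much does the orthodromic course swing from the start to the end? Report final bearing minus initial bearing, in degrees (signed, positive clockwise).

-54.8°

At departure: θ₁ = atan2(sin Δλ cos φ₂, cos φ₁ sin φ₂ − sin φ₁ cos φ₂ cos Δλ) = 95.82°
At arrival: θ₂ = atan2(sin Δλ cos φ₁, −cos φ₂ sin φ₁ + sin φ₂ cos φ₁ cos Δλ) = 41.02°
Δθ = θ₂ − θ₁ = -54.8°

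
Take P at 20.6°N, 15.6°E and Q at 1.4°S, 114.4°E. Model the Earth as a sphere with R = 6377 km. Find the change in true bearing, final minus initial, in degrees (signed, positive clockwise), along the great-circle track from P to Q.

Initial bearing θ₁ = atan2(sin Δλ cos φ₂, cos φ₁ sin φ₂ − sin φ₁ cos φ₂ cos Δλ) = 88.21°
Final bearing θ₂ = (initial bearing from the destination back to the start) + 180° = 110.63°
Δθ = θ₂ − θ₁ = +22.4°

+22.4°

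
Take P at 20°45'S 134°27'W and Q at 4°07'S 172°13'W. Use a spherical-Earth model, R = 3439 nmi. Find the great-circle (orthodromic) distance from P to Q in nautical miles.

Haversine: a = sin²(Δφ/2)+cos φ₁ cos φ₂ sin²(Δλ/2) = 0.11862;  σ = 2·atan2(√a,√(1−a))
σ = 40.292° → d = Rσ = 3439·0.70322 = 2418 nmi

2418 nmi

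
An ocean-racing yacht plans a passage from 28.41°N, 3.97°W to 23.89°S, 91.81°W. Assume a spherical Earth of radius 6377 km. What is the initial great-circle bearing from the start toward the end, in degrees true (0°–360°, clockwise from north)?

247.8°

θ = atan2( sin Δλ·cos φ₂ ,  cos φ₁ sin φ₂ − sin φ₁ cos φ₂ cos Δλ )
  = atan2(-0.9137, -0.3726) = 247.81°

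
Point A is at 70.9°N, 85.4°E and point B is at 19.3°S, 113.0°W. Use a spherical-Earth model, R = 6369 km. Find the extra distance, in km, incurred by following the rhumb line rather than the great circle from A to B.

Great circle: cos σ = sin φ₁ sin φ₂ + cos φ₁ cos φ₂ cos Δλ,  σ = 2.2210 rad → d_gc = 14145.6 km
Rhumb line: Δψ = -2.1258, q = Δφ/Δψ = 0.7406, d_rh = R√(Δφ²+q²Δλ²) = 16658.6 km
Excess = 16658.6 − 14145.6 = 2513.0 ≈ 2513 km

2513 km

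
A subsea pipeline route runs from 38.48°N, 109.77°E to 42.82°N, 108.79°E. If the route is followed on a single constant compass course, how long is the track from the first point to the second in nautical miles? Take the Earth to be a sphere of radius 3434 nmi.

Rhumb course C = atan2(Δλ, Δψ) with Δψ = ln[tan(π/4+φ₂/2)/tan(π/4+φ₁/2)] = +0.0999, Δλ = -0.0171 → C = 350.28°
d = R·|Δφ| / |cos C| = 3434·0.07575 / 0.98566 = 264 nmi

264 nmi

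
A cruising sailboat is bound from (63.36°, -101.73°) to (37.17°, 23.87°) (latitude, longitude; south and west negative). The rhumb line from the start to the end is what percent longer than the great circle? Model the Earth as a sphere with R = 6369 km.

15.8%

Great circle: σ = 1.2323 rad → d_gc = Rσ = 7848.6 km
Rhumb: Δφ = -0.4571, Δλ = +2.1921, Δψ = -0.7410, q = Δφ/Δψ = 0.6169 → d_rh = R√(Δφ²+q²Δλ²) = 9091.2 km
Excess = (9091.2 − 7848.6) / 7848.6 = 1242.6 / 7848.6 = 15.83% ≈ 15.8%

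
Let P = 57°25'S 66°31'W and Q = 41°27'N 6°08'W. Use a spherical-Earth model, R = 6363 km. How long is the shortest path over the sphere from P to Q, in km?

Haversine: a = sin²(Δφ/2)+cos φ₁ cos φ₂ sin²(Δλ/2) = 0.67915;  σ = 2·atan2(√a,√(1−a))
σ = 110.996° → d = Rσ = 6363·1.93724 = 12327 km

12327 km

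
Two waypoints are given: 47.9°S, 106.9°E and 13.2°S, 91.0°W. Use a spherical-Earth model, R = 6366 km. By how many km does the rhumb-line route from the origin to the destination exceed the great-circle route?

Great circle: cos σ = sin φ₁ sin φ₂ + cos φ₁ cos φ₂ cos Δλ,  σ = 2.0395 rad → d_gc = 12983.2 km
Rhumb line: Δψ = +0.7224, q = Δφ/Δψ = 0.8383, d_rh = R√(Δφ²+q²Δλ²) = 15583.5 km
Excess = 15583.5 − 12983.2 = 2600.3 ≈ 2600 km

2600 km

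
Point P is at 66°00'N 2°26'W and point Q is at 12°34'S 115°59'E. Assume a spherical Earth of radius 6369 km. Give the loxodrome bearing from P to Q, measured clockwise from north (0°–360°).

130.6°

Δψ = ln[tan(π/4+φ₂/2)/tan(π/4+φ₁/2)] = -1.7697
Δλ = +2.0668 rad (taken the short way round)
course = atan2(Δλ, Δψ) = 130.57°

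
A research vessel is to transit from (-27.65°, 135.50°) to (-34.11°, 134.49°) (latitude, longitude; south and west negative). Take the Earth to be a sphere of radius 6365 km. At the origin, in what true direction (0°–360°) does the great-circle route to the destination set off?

N = sin Δλ·cos φ₂ = -0.0146;  D = cos φ₁ sin φ₂ − sin φ₁ cos φ₂ cos Δλ = -0.1126
initial course = atan2(N, D) = 187.39°

187.4°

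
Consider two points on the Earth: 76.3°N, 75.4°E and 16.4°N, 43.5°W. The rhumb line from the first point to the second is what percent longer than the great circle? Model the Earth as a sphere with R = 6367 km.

12.5%

Great circle: σ = 1.4055 rad → d_gc = Rσ = 8949.1 km
Rhumb: Δφ = -1.0455, Δλ = -2.0752, Δψ = -1.8290, q = Δφ/Δψ = 0.5716 → d_rh = R√(Δφ²+q²Δλ²) = 10067.2 km
Excess = (10067.2 − 8949.1) / 8949.1 = 1118.1 / 8949.1 = 12.49% ≈ 12.5%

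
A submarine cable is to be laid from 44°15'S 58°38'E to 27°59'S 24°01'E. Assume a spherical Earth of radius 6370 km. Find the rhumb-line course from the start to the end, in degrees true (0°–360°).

Δψ = ln[tan(π/4+φ₂/2)/tan(π/4+φ₁/2)] = +0.3539
Δλ = -0.6042 rad (taken the short way round)
course = atan2(Δλ, Δψ) = 300.36°

300.4°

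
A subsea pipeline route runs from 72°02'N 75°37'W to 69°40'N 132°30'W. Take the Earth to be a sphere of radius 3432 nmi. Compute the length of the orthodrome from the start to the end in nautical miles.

cos σ = sin φ₁ sin φ₂ + cos φ₁ cos φ₂ cos Δλ
      = sin(72.03°)sin(69.67°) + cos(72.03°)cos(69.67°)cos(-56.88°) = 0.9505
σ = 18.099° → d = Rσ = 3432·0.31588 = 1084 nmi

1084 nmi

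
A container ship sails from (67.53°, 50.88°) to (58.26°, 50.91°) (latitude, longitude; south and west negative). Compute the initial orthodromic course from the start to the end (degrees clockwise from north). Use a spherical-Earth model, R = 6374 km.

θ = atan2( sin Δλ·cos φ₂ ,  cos φ₁ sin φ₂ − sin φ₁ cos φ₂ cos Δλ )
  = atan2(+0.0003, -0.1611) = 179.90°

179.9°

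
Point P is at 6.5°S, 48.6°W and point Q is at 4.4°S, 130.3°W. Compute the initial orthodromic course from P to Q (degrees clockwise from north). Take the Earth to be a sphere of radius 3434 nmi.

266.5°

N = sin Δλ·cos φ₂ = -0.9866;  D = cos φ₁ sin φ₂ − sin φ₁ cos φ₂ cos Δλ = -0.0599
initial course = atan2(N, D) = 266.52°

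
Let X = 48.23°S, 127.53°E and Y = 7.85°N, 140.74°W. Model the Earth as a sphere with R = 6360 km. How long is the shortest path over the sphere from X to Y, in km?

10767 km

cos σ = sin φ₁ sin φ₂ + cos φ₁ cos φ₂ cos Δλ
      = sin(-48.23°)sin(7.85°) + cos(-48.23°)cos(7.85°)cos(91.73°) = -0.1218
σ = 96.995° → d = Rσ = 6360·1.69289 = 10767 km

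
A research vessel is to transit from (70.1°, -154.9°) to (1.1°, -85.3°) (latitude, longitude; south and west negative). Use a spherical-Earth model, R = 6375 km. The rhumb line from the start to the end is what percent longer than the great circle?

2.8%

Great circle: σ = 1.4337 rad → d_gc = Rσ = 9139.8 km
Rhumb: Δφ = -1.2043, Δλ = +1.2147, Δψ = -1.7213, q = Δφ/Δψ = 0.6996 → d_rh = R√(Δφ²+q²Δλ²) = 9396.5 km
Excess = (9396.5 − 9139.8) / 9139.8 = 256.7 / 9139.8 = 2.81% ≈ 2.8%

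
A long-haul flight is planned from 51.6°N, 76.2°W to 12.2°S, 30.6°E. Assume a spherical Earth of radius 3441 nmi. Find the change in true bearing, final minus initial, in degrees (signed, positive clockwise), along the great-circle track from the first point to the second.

At departure: θ₁ = atan2(sin Δλ cos φ₂, cos φ₁ sin φ₂ − sin φ₁ cos φ₂ cos Δλ) = 84.50°
At arrival: θ₂ = atan2(sin Δλ cos φ₁, −cos φ₂ sin φ₁ + sin φ₂ cos φ₁ cos Δλ) = 140.76°
Δθ = θ₂ − θ₁ = +56.3°

+56.3°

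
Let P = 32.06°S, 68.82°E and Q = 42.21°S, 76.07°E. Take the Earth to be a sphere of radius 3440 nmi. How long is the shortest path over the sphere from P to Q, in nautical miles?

cos σ = sin φ₁ sin φ₂ + cos φ₁ cos φ₂ cos Δλ
      = sin(-32.06°)sin(-42.21°) + cos(-32.06°)cos(-42.21°)cos(7.25°) = 0.9793
σ = 11.669° → d = Rσ = 3440·0.20367 = 701 nmi

701 nmi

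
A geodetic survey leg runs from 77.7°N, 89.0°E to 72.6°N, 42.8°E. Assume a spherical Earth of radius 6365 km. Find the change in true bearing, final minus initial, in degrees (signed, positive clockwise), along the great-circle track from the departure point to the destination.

-44.9°

Initial bearing θ₁ = atan2(sin Δλ cos φ₂, cos φ₁ sin φ₂ − sin φ₁ cos φ₂ cos Δλ) = 270.28°
Final bearing θ₂ = (initial bearing from the destination back to the start) + 180° = 225.43°
Δθ = θ₂ − θ₁ = -44.9°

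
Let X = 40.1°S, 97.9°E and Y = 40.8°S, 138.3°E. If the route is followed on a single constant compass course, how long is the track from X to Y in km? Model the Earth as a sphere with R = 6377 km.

Δψ = ln[tan(π/4+φ₂/2)/tan(π/4+φ₁/2)] = -0.0161;  Δφ = -0.0122 rad,  Δλ = +0.7051 rad
q = Δφ/Δψ = 0.7610
d = R·√(Δφ² + q²Δλ²) = 6377·0.53670 = 3423 km

3423 km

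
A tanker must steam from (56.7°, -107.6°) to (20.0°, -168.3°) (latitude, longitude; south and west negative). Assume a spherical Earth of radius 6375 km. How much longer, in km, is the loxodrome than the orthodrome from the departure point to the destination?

132 km

Great circle: cos σ = sin φ₁ sin φ₂ + cos φ₁ cos φ₂ cos Δλ,  σ = 1.0023 rad → d_gc = 6389.8 km
Rhumb line: Δψ = -0.8507, q = Δφ/Δψ = 0.7529, d_rh = R√(Δφ²+q²Δλ²) = 6521.7 km
Excess = 6521.7 − 6389.8 = 131.9 ≈ 132 km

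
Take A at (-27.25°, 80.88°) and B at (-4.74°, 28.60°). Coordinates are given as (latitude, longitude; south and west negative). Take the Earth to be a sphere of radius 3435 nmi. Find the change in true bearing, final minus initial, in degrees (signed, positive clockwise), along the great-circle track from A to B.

+15.7°

At departure: θ₁ = atan2(sin Δλ cos φ₂, cos φ₁ sin φ₂ − sin φ₁ cos φ₂ cos Δλ) = 284.63°
At arrival: θ₂ = atan2(sin Δλ cos φ₁, −cos φ₂ sin φ₁ + sin φ₂ cos φ₁ cos Δλ) = 300.33°
Δθ = θ₂ − θ₁ = +15.7°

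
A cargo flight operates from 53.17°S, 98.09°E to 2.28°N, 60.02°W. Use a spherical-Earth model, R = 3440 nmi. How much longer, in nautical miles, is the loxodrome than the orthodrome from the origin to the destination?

1158 nmi

Great circle: cos σ = sin φ₁ sin φ₂ + cos φ₁ cos φ₂ cos Δλ,  σ = 2.1989 rad → d_gc = 7564.3 nmi
Rhumb line: Δψ = +1.1396, q = Δφ/Δψ = 0.8492, d_rh = R√(Δφ²+q²Δλ²) = 8722.1 nmi
Excess = 8722.1 − 7564.3 = 1157.8 ≈ 1158 nmi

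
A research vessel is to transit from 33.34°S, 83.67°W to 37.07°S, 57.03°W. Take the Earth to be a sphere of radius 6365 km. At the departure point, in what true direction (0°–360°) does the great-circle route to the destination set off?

N = sin Δλ·cos φ₂ = +0.3578;  D = cos φ₁ sin φ₂ − sin φ₁ cos φ₂ cos Δλ = -0.1116
initial course = atan2(N, D) = 107.33°

107.3°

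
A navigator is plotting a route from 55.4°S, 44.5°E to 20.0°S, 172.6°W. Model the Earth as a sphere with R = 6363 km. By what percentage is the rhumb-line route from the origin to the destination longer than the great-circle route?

Great circle: σ = 1.7154 rad → d_gc = Rσ = 10914.8 km
Rhumb: Δφ = +0.6178, Δλ = +2.4941, Δψ = +0.8101, q = Δφ/Δψ = 0.7627 → d_rh = R√(Δφ²+q²Δλ²) = 12726.2 km
Excess = (12726.2 − 10914.8) / 10914.8 = 1811.4 / 10914.8 = 16.60% ≈ 16.6%

16.6%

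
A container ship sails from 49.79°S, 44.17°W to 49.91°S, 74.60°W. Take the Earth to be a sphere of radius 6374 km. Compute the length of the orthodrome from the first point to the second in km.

2168 km

Haversine: a = sin²(Δφ/2)+cos φ₁ cos φ₂ sin²(Δλ/2) = 0.02864;  σ = 2·atan2(√a,√(1−a))
σ = 19.485° → d = Rσ = 6374·0.34008 = 2168 km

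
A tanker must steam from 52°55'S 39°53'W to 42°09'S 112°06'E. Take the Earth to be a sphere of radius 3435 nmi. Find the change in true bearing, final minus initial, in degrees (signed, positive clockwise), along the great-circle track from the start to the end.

Initial bearing θ₁ = atan2(sin Δλ cos φ₂, cos φ₁ sin φ₂ − sin φ₁ cos φ₂ cos Δλ) = 159.41°
Final bearing θ₂ = (initial bearing from the destination back to the start) + 180° = 16.62°
Δθ = θ₂ − θ₁ = -142.8°

-142.8°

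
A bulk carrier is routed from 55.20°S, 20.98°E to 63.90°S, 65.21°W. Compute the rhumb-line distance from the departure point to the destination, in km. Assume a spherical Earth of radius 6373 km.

4923 km

Δψ = ln[tan(π/4+φ₂/2)/tan(π/4+φ₁/2)] = -0.3016;  Δφ = -0.1518 rad,  Δλ = -1.5043 rad
q = Δφ/Δψ = 0.5035
d = R·√(Δφ² + q²Δλ²) = 6373·0.77243 = 4923 km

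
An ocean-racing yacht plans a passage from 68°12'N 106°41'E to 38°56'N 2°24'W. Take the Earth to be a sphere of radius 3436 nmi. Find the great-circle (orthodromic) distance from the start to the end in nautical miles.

Haversine: a = sin²(Δφ/2)+cos φ₁ cos φ₂ sin²(Δλ/2) = 0.25549;  σ = 2·atan2(√a,√(1−a))
σ = 60.723° → d = Rσ = 3436·1.05982 = 3642 nmi

3642 nmi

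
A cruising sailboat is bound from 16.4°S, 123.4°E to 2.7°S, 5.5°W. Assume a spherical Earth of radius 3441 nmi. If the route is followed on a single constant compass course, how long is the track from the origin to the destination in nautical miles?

7659 nmi

Δψ = ln[tan(π/4+φ₂/2)/tan(π/4+φ₁/2)] = +0.2431;  Δφ = +0.2391 rad,  Δλ = -2.2497 rad
q = Δφ/Δψ = 0.9837
d = R·√(Δφ² + q²Δλ²) = 3441·2.22584 = 7659 nmi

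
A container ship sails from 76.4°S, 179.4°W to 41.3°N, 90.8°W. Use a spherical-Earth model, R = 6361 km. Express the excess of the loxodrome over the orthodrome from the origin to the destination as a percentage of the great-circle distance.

Great circle: σ = 2.2616 rad → d_gc = Rσ = 14386.2 km
Rhumb: Δφ = +2.0543, Δλ = +1.5464, Δψ = +2.9194, q = Δφ/Δψ = 0.7037 → d_rh = R√(Δφ²+q²Δλ²) = 14787.0 km
Excess = (14787.0 − 14386.2) / 14386.2 = 400.8 / 14386.2 = 2.79% ≈ 2.8%

2.8%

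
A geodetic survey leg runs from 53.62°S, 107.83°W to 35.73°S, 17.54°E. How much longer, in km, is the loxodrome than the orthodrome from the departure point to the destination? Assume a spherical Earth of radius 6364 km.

1211 km

Great circle: cos σ = sin φ₁ sin φ₂ + cos φ₁ cos φ₂ cos Δλ,  σ = 1.3782 rad → d_gc = 8770.7 km
Rhumb line: Δψ = +0.4445, q = Δφ/Δψ = 0.7025, d_rh = R√(Δφ²+q²Δλ²) = 9981.9 km
Excess = 9981.9 − 8770.7 = 1211.2 ≈ 1211 km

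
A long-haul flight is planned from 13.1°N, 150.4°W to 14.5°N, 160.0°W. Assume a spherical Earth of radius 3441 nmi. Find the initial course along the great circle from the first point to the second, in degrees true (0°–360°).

N = sin Δλ·cos φ₂ = -0.1615;  D = cos φ₁ sin φ₂ − sin φ₁ cos φ₂ cos Δλ = +0.0275
initial course = atan2(N, D) = 279.67°

279.7°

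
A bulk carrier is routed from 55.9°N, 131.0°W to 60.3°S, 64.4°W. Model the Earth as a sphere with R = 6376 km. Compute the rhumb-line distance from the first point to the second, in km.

14251 km

Δψ = ln[tan(π/4+φ₂/2)/tan(π/4+φ₁/2)] = -2.5094;  Δφ = -2.0281 rad,  Δλ = +1.1624 rad
q = Δφ/Δψ = 0.8082
d = R·√(Δφ² + q²Δλ²) = 6376·2.23508 = 14251 km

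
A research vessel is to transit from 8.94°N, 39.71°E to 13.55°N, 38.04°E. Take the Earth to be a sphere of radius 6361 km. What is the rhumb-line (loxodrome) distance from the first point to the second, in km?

Rhumb course C = atan2(Δλ, Δψ) with Δψ = ln[tan(π/4+φ₂/2)/tan(π/4+φ₁/2)] = +0.0821, Δλ = -0.0291 → C = 340.45°
d = R·|Δφ| / |cos C| = 6361·0.08046 / 0.94232 = 543 km

543 km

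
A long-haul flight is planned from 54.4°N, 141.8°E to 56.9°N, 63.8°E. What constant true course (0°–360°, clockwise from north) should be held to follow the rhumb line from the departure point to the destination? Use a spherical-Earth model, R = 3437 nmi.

Meridional parts: M(φ₁)=+1.1361, M(φ₂)=+1.2135 → ΔM = +0.0774;  Δλ = -1.3614 rad
tan C = Δλ / ΔM = -17.5971 → C = 273.25°

273.3°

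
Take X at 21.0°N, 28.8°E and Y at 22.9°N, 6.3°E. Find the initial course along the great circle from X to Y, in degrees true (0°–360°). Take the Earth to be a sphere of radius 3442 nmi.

θ = atan2( sin Δλ·cos φ₂ ,  cos φ₁ sin φ₂ − sin φ₁ cos φ₂ cos Δλ )
  = atan2(-0.3525, +0.0583) = 279.39°

279.4°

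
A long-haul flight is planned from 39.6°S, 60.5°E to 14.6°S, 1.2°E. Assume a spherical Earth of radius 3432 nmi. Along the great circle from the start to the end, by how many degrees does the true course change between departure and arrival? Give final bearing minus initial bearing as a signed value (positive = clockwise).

+29.7°

At departure: θ₁ = atan2(sin Δλ cos φ₂, cos φ₁ sin φ₂ − sin φ₁ cos φ₂ cos Δλ) = 278.25°
At arrival: θ₂ = atan2(sin Δλ cos φ₁, −cos φ₂ sin φ₁ + sin φ₂ cos φ₁ cos Δλ) = 308.00°
Δθ = θ₂ − θ₁ = +29.7°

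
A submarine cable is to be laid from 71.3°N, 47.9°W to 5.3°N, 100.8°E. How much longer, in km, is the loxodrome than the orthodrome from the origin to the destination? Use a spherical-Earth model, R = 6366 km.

2135 km

Great circle: cos σ = sin φ₁ sin φ₂ + cos φ₁ cos φ₂ cos Δλ,  σ = 1.7572 rad → d_gc = 11186.1 km
Rhumb line: Δψ = -1.7113, q = Δφ/Δψ = 0.6731, d_rh = R√(Δφ²+q²Δλ²) = 13321.3 km
Excess = 13321.3 − 11186.1 = 2135.2 ≈ 2135 km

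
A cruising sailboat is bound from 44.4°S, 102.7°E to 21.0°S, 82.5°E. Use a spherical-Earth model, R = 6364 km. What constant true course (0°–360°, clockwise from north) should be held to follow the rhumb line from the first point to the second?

324.4°

Δψ = ln[tan(π/4+φ₂/2)/tan(π/4+φ₁/2)] = +0.4916
Δλ = -0.3526 rad (taken the short way round)
course = atan2(Δλ, Δψ) = 324.35°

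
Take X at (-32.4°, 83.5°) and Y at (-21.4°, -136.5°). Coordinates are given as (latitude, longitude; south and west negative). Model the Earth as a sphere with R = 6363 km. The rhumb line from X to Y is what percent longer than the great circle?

9.7%

Great circle: σ = 1.9896 rad → d_gc = Rσ = 12660.0 km
Rhumb: Δφ = +0.1920, Δλ = +2.4435, Δψ = +0.2158, q = Δφ/Δψ = 0.8897 → d_rh = R√(Δφ²+q²Δλ²) = 13887.0 km
Excess = (13887.0 − 12660.0) / 12660.0 = 1227.0 / 12660.0 = 9.69% ≈ 9.7%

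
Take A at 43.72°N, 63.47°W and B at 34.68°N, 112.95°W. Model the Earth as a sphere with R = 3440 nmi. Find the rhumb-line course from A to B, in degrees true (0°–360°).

Δψ = ln[tan(π/4+φ₂/2)/tan(π/4+φ₁/2)] = -0.2041
Δλ = -0.8636 rad (taken the short way round)
course = atan2(Δλ, Δψ) = 256.70°

256.7°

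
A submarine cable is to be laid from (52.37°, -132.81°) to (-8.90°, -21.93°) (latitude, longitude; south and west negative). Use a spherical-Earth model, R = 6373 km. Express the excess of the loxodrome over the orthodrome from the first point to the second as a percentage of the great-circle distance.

Great circle: σ = 1.9151 rad → d_gc = Rσ = 12204.8 km
Rhumb: Δφ = -1.0694, Δλ = +1.9352, Δψ = -1.2327, q = Δφ/Δψ = 0.8675 → d_rh = R√(Δφ²+q²Δλ²) = 12685.5 km
Excess = (12685.5 − 12204.8) / 12204.8 = 480.7 / 12204.8 = 3.94% ≈ 3.9%

3.9%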